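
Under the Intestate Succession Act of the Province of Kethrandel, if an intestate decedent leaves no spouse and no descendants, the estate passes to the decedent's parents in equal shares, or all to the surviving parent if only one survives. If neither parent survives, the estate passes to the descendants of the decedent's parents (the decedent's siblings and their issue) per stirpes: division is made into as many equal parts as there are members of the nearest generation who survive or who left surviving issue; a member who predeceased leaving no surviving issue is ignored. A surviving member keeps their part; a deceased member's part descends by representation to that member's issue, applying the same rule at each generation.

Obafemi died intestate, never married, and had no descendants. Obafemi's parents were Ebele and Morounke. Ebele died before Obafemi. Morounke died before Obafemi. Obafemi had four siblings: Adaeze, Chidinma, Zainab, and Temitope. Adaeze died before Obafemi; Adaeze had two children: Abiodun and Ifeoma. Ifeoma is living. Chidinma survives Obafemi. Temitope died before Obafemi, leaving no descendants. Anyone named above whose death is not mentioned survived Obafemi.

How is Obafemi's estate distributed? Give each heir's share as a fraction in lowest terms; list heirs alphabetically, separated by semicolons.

Neither parent survives and there are no descendants, so the estate passes to Obafemi's siblings and their issue per stirpes.
Temitope left no surviving issue, so that branch lapses and is disregarded.
The estate is divided into 3 equal shares of 1/3 among Adaeze, Chidinma, Zainab.
Adaeze predeceased; the 1/3 allotted to Adaeze's branch passes to Adaeze's issue by representation.
The 1/3 is divided into 2 equal shares of 1/6 among Abiodun, Ifeoma.
Abiodun is living and takes 1/6.
Ifeoma is living and takes 1/6.
Chidinma is living and takes 1/3.
Zainab is living and takes 1/3.

Abiodun 1/6; Chidinma 1/3; Ifeoma 1/6; Zainab 1/3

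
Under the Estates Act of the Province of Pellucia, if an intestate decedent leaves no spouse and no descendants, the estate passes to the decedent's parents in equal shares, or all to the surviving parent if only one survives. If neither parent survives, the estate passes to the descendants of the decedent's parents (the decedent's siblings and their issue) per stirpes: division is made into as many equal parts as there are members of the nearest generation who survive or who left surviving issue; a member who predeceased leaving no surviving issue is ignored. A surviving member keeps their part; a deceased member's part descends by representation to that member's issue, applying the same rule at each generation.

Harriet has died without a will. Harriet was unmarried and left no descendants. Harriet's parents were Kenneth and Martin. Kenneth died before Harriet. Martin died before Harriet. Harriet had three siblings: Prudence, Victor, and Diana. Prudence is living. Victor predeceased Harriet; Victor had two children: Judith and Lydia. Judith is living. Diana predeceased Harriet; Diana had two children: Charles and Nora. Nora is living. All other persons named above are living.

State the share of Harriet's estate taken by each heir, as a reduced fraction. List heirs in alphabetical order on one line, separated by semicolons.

Neither parent survives and there are no descendants, so the estate passes to Harriet's siblings and their issue per stirpes.
The estate is divided into 3 equal shares of 1/3 among Prudence, Victor, Diana.
Prudence is living and takes 1/3.
Victor predeceased; the 1/3 allotted to Victor's branch passes to Victor's issue by representation.
The 1/3 is divided into 2 equal shares of 1/6 among Judith, Lydia.
Judith is living and takes 1/6.
Lydia is living and takes 1/6.
Diana predeceased; the 1/3 allotted to Diana's branch passes to Diana's issue by representation.
The 1/3 is divided into 2 equal shares of 1/6 among Charles, Nora.
Charles is living and takes 1/6.
Nora is living and takes 1/6.

Charles 1/6; Judith 1/6; Lydia 1/6; Nora 1/6; Prudence 1/3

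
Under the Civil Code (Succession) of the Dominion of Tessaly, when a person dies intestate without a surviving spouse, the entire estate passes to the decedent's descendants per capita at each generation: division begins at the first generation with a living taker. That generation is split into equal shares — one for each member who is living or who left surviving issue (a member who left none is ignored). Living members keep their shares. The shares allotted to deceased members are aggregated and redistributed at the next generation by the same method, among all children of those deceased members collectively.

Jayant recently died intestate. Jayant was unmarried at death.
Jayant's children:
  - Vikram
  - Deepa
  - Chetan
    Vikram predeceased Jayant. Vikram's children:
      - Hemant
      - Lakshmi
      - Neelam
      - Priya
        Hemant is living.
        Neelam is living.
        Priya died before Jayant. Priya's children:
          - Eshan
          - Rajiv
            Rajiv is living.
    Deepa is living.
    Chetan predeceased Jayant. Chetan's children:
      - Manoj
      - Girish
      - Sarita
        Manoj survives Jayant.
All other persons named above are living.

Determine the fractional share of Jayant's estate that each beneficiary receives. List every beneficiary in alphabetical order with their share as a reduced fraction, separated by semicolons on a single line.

Deepa 1/3; Eshan 1/21; Girish 2/21; Hemant 2/21; Lakshmi 2/21; Manoj 2/21; Neelam 2/21; Rajiv 1/21; Sarita 2/21

There is no surviving spouse, so the entire estate passes to Jayant's descendants per capita at each generation.
At generation 1 (Vikram, Deepa, Chetan) there are 3 shares of (1)/3 = 1/3 each.
Living: Deepa — each takes 1/3.
Deceased: Vikram and Chetan. Their combined 2/3 is pooled and carried to generation 2.
At generation 2 (Hemant, Lakshmi, Neelam, Priya, Manoj, Girish, Sarita) there are 7 shares of (2/3)/7 = 2/21 each.
Living: Hemant, Lakshmi, Neelam, Manoj, Girish, and Sarita — each takes 2/21.
Deceased: Priya. That 2/21 share is carried to generation 3.
At generation 3 (Eshan, Rajiv) there are 2 shares of (2/21)/2 = 1/21 each.
Living: Eshan and Rajiv — each takes 1/21.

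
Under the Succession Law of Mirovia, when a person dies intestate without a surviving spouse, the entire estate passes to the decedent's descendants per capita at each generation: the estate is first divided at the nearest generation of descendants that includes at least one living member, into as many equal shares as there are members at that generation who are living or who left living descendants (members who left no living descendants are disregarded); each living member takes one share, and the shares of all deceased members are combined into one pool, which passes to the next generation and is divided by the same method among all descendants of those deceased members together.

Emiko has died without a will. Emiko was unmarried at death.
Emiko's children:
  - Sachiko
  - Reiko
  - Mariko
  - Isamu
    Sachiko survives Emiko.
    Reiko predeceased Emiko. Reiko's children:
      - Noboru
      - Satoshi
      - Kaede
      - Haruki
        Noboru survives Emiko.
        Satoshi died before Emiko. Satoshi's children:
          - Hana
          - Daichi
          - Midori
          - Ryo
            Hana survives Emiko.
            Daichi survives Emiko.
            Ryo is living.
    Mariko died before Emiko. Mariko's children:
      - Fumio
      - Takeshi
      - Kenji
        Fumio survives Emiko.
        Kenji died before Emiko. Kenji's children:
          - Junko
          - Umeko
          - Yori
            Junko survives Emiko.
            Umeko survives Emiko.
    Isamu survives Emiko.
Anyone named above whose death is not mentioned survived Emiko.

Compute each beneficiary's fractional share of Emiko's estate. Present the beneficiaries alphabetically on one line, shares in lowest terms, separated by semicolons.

Daichi 1/49; Fumio 1/14; Hana 1/49; Haruki 1/14; Isamu 1/4; Junko 1/49; Kaede 1/14; Midori 1/49; Noboru 1/14; Ryo 1/49; Sachiko 1/4; Takeshi 1/14; Umeko 1/49; Yori 1/49

There is no surviving spouse, so the entire estate passes to Emiko's descendants per capita at each generation.
At generation 1 (Sachiko, Reiko, Mariko, Isamu) there are 4 shares of (1)/4 = 1/4 each.
Living: Sachiko and Isamu — each takes 1/4.
Deceased: Reiko and Mariko. Their combined 1/2 is pooled and carried to generation 2.
At generation 2 (Noboru, Satoshi, Kaede, Haruki, Fumio, Takeshi, Kenji) there are 7 shares of (1/2)/7 = 1/14 each.
Living: Noboru, Kaede, Haruki, Fumio, and Takeshi — each takes 1/14.
Deceased: Satoshi and Kenji. Their combined 1/7 is pooled and carried to generation 3.
At generation 3 (Hana, Daichi, Midori, Ryo, Junko, Umeko, Yori) there are 7 shares of (1/7)/7 = 1/49 each.
Living: Hana, Daichi, Midori, Ryo, Junko, Umeko, and Yori — each takes 1/49.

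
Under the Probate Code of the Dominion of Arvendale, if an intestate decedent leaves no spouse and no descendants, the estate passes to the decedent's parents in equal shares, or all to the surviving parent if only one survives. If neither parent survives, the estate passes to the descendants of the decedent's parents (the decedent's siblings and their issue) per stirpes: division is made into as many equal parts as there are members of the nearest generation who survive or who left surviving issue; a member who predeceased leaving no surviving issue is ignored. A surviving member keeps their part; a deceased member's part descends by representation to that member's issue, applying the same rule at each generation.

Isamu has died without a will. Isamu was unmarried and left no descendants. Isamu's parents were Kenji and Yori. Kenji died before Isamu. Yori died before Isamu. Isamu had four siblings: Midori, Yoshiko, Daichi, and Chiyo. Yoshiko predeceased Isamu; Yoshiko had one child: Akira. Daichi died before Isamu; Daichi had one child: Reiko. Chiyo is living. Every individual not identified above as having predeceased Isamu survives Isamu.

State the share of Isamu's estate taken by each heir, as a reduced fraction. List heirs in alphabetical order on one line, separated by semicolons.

Akira 1/4; Chiyo 1/4; Midori 1/4; Reiko 1/4

Neither parent survives and there are no descendants, so the estate passes to Isamu's siblings and their issue per stirpes.
The estate is divided into 4 equal shares of 1/4 among Midori, Yoshiko, Daichi, Chiyo.
Midori is living and takes 1/4.
Yoshiko predeceased; the 1/4 allotted to Yoshiko's branch passes to Yoshiko's issue by representation.
Akira is the sole taker at this level and receives the full 1/4.
Daichi predeceased; the 1/4 allotted to Daichi's branch passes to Daichi's issue by representation.
Reiko is the sole taker at this level and receives the full 1/4.
Chiyo is living and takes 1/4.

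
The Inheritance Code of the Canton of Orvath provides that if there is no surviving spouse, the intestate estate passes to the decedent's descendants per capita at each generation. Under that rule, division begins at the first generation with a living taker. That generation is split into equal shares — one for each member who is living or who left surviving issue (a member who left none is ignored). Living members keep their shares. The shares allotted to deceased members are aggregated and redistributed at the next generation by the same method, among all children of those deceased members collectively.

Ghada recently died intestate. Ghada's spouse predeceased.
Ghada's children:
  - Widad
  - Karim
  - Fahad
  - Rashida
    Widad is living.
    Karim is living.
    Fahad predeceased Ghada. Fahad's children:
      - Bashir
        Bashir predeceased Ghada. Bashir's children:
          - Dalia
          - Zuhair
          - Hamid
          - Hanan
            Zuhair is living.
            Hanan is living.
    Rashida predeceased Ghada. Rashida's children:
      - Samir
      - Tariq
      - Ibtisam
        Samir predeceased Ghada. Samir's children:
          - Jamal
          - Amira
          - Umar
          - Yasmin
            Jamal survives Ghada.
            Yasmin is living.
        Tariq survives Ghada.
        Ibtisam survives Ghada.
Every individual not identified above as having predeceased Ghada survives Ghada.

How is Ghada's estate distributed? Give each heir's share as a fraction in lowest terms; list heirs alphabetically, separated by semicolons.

There is no surviving spouse, so the entire estate passes to Ghada's descendants per capita at each generation.
At generation 1 (Widad, Karim, Fahad, Rashida) there are 4 shares of (1)/4 = 1/4 each.
Living: Widad and Karim — each takes 1/4.
Deceased: Fahad and Rashida. Their combined 1/2 is pooled and carried to generation 2.
At generation 2 (Bashir, Samir, Tariq, Ibtisam) there are 4 shares of (1/2)/4 = 1/8 each.
Living: Tariq and Ibtisam — each takes 1/8.
Deceased: Bashir and Samir. Their combined 1/4 is pooled and carried to generation 3.
At generation 3 (Dalia, Zuhair, Hamid, Hanan, Jamal, Amira, Umar, Yasmin) there are 8 shares of (1/4)/8 = 1/32 each.
Living: Dalia, Zuhair, Hamid, Hanan, Jamal, Amira, Umar, and Yasmin — each takes 1/32.

Amira 1/32; Dalia 1/32; Hamid 1/32; Hanan 1/32; Ibtisam 1/8; Jamal 1/32; Karim 1/4; Tariq 1/8; Umar 1/32; Widad 1/4; Yasmin 1/32; Zuhair 1/32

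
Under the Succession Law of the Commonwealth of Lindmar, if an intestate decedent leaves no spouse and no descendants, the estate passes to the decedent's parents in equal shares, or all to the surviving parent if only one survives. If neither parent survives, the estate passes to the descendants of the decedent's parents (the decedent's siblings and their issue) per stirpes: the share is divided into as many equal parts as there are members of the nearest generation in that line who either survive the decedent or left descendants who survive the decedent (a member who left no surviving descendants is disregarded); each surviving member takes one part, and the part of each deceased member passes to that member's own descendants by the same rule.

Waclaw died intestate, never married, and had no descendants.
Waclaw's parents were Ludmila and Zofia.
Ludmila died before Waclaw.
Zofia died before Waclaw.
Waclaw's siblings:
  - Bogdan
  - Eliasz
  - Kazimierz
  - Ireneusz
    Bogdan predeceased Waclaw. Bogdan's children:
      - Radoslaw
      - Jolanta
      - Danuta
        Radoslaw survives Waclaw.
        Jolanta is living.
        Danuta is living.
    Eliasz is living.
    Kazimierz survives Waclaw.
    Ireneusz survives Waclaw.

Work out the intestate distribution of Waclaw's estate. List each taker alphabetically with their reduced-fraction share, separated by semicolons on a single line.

Neither parent survives and there are no descendants, so the estate passes to Waclaw's siblings and their issue per stirpes.
The estate is divided into 4 equal shares of 1/4 among Bogdan, Eliasz, Kazimierz, Ireneusz.
Bogdan predeceased; the 1/4 allotted to Bogdan's branch passes to Bogdan's issue by representation.
The 1/4 is divided into 3 equal shares of 1/12 among Radoslaw, Jolanta, Danuta.
Radoslaw is living and takes 1/12.
Jolanta is living and takes 1/12.
Danuta is living and takes 1/12.
Eliasz is living and takes 1/4.
Kazimierz is living and takes 1/4.
Ireneusz is living and takes 1/4.

Danuta 1/12; Eliasz 1/4; Ireneusz 1/4; Jolanta 1/12; Kazimierz 1/4; Radoslaw 1/12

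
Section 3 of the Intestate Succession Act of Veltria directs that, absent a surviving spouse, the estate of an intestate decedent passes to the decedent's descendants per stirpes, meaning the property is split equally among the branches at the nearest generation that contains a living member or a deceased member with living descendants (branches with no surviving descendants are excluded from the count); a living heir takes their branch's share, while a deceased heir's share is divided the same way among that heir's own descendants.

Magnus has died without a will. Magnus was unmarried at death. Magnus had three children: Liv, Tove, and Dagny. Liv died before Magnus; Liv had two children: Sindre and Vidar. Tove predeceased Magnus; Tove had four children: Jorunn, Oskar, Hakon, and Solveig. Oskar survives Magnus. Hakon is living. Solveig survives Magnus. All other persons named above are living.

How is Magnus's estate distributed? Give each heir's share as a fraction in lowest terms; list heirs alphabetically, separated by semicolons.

There is no surviving spouse, so the entire estate passes to Magnus's descendants per stirpes.
The estate is divided into 3 equal shares of 1/3 among Liv, Tove, Dagny.
Liv predeceased; the 1/3 allotted to Liv's branch passes to Liv's issue by representation.
The 1/3 is divided into 2 equal shares of 1/6 among Sindre, Vidar.
Sindre is living and takes 1/6.
Vidar is living and takes 1/6.
Tove predeceased; the 1/3 allotted to Tove's branch passes to Tove's issue by representation.
The 1/3 is divided into 4 equal shares of 1/12 among Jorunn, Oskar, Hakon, Solveig.
Jorunn is living and takes 1/12.
Oskar is living and takes 1/12.
Hakon is living and takes 1/12.
Solveig is living and takes 1/12.
Dagny is living and takes 1/3.

Dagny 1/3; Hakon 1/12; Jorunn 1/12; Oskar 1/12; Sindre 1/6; Solveig 1/12; Vidar 1/6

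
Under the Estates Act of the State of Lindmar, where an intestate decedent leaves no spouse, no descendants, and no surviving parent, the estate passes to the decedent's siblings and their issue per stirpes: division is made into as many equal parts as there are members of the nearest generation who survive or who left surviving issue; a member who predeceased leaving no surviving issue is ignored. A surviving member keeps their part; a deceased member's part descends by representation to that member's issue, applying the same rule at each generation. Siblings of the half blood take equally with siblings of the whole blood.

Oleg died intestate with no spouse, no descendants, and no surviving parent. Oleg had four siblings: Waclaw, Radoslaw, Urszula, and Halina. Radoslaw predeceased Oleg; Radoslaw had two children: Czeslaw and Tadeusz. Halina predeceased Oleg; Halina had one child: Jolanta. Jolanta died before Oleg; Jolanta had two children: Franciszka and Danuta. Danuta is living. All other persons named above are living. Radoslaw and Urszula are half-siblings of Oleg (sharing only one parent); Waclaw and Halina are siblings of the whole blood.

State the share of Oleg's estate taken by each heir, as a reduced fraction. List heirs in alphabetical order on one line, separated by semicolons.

Czeslaw 1/8; Danuta 1/8; Franciszka 1/8; Tadeusz 1/8; Urszula 1/4; Waclaw 1/4

No spouse, descendants, or parent survives, so the estate passes to Oleg's siblings per stirpes.
Half-blood and whole-blood siblings take equally under the stated rule.
The estate is divided into 4 equal shares of 1/4 among Waclaw, Radoslaw, Urszula, Halina.
Waclaw is living and takes 1/4.
Radoslaw predeceased; the 1/4 allotted to Radoslaw's branch passes to Radoslaw's issue by representation.
The 1/4 is divided into 2 equal shares of 1/8 among Czeslaw, Tadeusz.
Czeslaw is living and takes 1/8.
Tadeusz is living and takes 1/8.
Urszula is living and takes 1/4.
Halina predeceased; the 1/4 allotted to Halina's branch passes to Halina's issue by representation.
Jolanta's line is the sole branch at this level, so the full 1/4 passes to Jolanta's issue by representation.
The 1/4 is divided into 2 equal shares of 1/8 among Franciszka, Danuta.
Franciszka is living and takes 1/8.
Danuta is living and takes 1/8.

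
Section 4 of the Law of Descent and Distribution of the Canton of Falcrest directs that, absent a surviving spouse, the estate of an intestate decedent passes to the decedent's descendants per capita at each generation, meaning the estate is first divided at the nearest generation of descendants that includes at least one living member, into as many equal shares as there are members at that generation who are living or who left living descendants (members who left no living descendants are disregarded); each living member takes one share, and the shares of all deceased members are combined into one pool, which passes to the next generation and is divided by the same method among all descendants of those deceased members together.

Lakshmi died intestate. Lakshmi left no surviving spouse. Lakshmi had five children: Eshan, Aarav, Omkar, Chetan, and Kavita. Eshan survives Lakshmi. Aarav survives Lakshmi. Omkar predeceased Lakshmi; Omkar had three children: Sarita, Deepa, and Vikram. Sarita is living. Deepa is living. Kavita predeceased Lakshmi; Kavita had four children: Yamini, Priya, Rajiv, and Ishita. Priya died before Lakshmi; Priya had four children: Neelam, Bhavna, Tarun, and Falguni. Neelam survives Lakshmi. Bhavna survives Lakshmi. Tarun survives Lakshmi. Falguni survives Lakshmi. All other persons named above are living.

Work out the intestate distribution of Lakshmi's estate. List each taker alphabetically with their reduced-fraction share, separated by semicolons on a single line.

Aarav 1/5; Bhavna 1/70; Chetan 1/5; Deepa 2/35; Eshan 1/5; Falguni 1/70; Ishita 2/35; Neelam 1/70; Rajiv 2/35; Sarita 2/35; Tarun 1/70; Vikram 2/35; Yamini 2/35

There is no surviving spouse, so the entire estate passes to Lakshmi's descendants per capita at each generation.
At generation 1 (Eshan, Aarav, Omkar, Chetan, Kavita) there are 5 shares of (1)/5 = 1/5 each.
Living: Eshan, Aarav, and Chetan — each takes 1/5.
Deceased: Omkar and Kavita. Their combined 2/5 is pooled and carried to generation 2.
At generation 2 (Sarita, Deepa, Vikram, Yamini, Priya, Rajiv, Ishita) there are 7 shares of (2/5)/7 = 2/35 each.
Living: Sarita, Deepa, Vikram, Yamini, Rajiv, and Ishita — each takes 2/35.
Deceased: Priya. That 2/35 share is carried to generation 3.
At generation 3 (Neelam, Bhavna, Tarun, Falguni) there are 4 shares of (2/35)/4 = 1/70 each.
Living: Neelam, Bhavna, Tarun, and Falguni — each takes 1/70.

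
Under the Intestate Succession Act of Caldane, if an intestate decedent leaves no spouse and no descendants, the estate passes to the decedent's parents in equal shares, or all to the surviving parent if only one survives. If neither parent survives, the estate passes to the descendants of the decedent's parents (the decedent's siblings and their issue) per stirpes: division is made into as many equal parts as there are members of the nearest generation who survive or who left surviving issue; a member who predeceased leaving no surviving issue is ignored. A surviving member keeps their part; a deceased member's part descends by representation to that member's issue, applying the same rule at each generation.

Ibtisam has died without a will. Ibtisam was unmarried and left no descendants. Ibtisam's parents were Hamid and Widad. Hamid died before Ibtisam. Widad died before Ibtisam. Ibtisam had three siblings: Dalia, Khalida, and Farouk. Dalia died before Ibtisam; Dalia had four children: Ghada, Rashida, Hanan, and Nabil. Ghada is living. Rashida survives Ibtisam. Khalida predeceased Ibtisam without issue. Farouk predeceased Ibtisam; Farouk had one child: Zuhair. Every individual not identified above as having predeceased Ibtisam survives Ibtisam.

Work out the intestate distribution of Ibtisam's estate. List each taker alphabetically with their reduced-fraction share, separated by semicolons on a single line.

Neither parent survives and there are no descendants, so the estate passes to Ibtisam's siblings and their issue per stirpes.
Khalida left no surviving issue, so that branch lapses and is disregarded.
The estate is divided into 2 equal shares of 1/2 among Dalia, Farouk.
Dalia predeceased; the 1/2 allotted to Dalia's branch passes to Dalia's issue by representation.
The 1/2 is divided into 4 equal shares of 1/8 among Ghada, Rashida, Hanan, Nabil.
Ghada is living and takes 1/8.
Rashida is living and takes 1/8.
Hanan is living and takes 1/8.
Nabil is living and takes 1/8.
Farouk predeceased; the 1/2 allotted to Farouk's branch passes to Farouk's issue by representation.
Zuhair is the sole taker at this level and receives the full 1/2.

Ghada 1/8; Hanan 1/8; Nabil 1/8; Rashida 1/8; Zuhair 1/2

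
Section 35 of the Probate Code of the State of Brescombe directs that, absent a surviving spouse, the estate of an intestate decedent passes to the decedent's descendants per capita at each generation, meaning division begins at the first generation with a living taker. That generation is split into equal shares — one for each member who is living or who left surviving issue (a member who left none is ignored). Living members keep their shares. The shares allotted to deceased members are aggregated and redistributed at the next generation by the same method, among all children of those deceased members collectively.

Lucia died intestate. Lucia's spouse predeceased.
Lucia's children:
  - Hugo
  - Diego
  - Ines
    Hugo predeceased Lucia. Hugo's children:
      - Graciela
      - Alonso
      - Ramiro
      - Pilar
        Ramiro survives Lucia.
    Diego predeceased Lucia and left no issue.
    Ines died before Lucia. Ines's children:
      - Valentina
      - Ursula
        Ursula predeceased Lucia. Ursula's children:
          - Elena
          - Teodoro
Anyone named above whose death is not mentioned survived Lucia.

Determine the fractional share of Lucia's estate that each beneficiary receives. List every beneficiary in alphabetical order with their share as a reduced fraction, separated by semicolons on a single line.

Alonso 1/6; Elena 1/12; Graciela 1/6; Pilar 1/6; Ramiro 1/6; Teodoro 1/12; Valentina 1/6

There is no surviving spouse, so the entire estate passes to Lucia's descendants per capita at each generation.
No one at generation 1 (Hugo, Ines) is living; moving to the next generation.
At generation 2 (Graciela, Alonso, Ramiro, Pilar, Valentina, Ursula) there are 6 shares of (1)/6 = 1/6 each.
Living: Graciela, Alonso, Ramiro, Pilar, and Valentina — each takes 1/6.
Deceased: Ursula. That 1/6 share is carried to generation 3.
At generation 3 (Elena, Teodoro) there are 2 shares of (1/6)/2 = 1/12 each.
Living: Elena and Teodoro — each takes 1/12.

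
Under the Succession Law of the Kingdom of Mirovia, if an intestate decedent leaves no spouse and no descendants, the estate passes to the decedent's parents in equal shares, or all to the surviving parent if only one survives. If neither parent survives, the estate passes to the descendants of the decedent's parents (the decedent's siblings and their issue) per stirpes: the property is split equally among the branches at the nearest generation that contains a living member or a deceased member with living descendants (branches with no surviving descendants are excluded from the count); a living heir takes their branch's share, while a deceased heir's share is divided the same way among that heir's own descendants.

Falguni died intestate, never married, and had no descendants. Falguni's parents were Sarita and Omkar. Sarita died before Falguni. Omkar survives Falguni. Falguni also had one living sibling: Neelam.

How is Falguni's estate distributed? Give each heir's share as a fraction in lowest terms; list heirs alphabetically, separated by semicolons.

Only one parent, Omkar, survives, so Omkar takes the entire estate. The siblings take nothing because a surviving parent has priority.

Omkar 1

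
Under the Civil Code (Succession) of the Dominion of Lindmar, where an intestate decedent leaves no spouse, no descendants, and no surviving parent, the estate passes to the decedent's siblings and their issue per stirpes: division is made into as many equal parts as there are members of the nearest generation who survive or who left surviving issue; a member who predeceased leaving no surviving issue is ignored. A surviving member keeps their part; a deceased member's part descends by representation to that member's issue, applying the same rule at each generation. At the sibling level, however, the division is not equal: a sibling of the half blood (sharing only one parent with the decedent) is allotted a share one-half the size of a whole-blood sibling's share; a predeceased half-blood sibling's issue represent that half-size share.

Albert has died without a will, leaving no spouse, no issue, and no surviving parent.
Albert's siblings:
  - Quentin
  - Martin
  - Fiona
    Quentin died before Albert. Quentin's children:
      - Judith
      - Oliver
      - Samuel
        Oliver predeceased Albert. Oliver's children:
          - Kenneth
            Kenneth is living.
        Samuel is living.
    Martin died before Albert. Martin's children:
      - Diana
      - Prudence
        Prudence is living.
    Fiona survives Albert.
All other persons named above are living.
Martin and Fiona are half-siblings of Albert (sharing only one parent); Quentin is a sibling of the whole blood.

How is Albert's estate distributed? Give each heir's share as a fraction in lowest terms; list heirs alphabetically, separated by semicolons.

Diana 1/8; Fiona 1/4; Judith 1/6; Kenneth 1/6; Prudence 1/8; Samuel 1/6

No spouse, descendants, or parent survives, so the estate passes to Albert's siblings per stirpes.
Half-blood siblings count for one-half the weight of whole-blood siblings at the initial division.
Dividing 1 in proportion to weights (total weight 2): Quentin (weight 1) → 1/2; Martin (weight 1/2) → 1/4; Fiona (weight 1/2) → 1/4.
Quentin predeceased; the 1/2 allotted to Quentin's branch passes to Quentin's issue by representation.
The 1/2 is divided into 3 equal shares of 1/6 among Judith, Oliver, Samuel.
Judith is living and takes 1/6.
Oliver predeceased; the 1/6 allotted to Oliver's branch passes to Oliver's issue by representation.
Kenneth is the sole taker at this level and receives the full 1/6.
Samuel is living and takes 1/6.
Martin predeceased; the 1/4 allotted to Martin's branch passes to Martin's issue by representation.
The 1/4 is divided into 2 equal shares of 1/8 among Diana, Prudence.
Diana is living and takes 1/8.
Prudence is living and takes 1/8.
Fiona is living and takes 1/4.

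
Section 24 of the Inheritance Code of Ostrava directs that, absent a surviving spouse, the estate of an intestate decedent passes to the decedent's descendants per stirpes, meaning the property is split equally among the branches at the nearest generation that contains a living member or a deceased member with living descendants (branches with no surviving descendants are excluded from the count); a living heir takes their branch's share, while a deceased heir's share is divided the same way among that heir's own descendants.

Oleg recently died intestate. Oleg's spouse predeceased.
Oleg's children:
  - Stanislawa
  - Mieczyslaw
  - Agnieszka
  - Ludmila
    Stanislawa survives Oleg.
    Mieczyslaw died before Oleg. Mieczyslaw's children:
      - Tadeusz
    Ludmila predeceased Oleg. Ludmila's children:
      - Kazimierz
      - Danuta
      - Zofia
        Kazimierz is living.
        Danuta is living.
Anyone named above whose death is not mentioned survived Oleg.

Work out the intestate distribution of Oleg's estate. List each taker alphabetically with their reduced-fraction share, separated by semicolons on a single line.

Agnieszka 1/4; Danuta 1/12; Kazimierz 1/12; Stanislawa 1/4; Tadeusz 1/4; Zofia 1/12

There is no surviving spouse, so the entire estate passes to Oleg's descendants per stirpes.
The estate is divided into 4 equal shares of 1/4 among Stanislawa, Mieczyslaw, Agnieszka, Ludmila.
Stanislawa is living and takes 1/4.
Mieczyslaw predeceased; the 1/4 allotted to Mieczyslaw's branch passes to Mieczyslaw's issue by representation.
Tadeusz is the sole taker at this level and receives the full 1/4.
Agnieszka is living and takes 1/4.
Ludmila predeceased; the 1/4 allotted to Ludmila's branch passes to Ludmila's issue by representation.
The 1/4 is divided into 3 equal shares of 1/12 among Kazimierz, Danuta, Zofia.
Kazimierz is living and takes 1/12.
Danuta is living and takes 1/12.
Zofia is living and takes 1/12.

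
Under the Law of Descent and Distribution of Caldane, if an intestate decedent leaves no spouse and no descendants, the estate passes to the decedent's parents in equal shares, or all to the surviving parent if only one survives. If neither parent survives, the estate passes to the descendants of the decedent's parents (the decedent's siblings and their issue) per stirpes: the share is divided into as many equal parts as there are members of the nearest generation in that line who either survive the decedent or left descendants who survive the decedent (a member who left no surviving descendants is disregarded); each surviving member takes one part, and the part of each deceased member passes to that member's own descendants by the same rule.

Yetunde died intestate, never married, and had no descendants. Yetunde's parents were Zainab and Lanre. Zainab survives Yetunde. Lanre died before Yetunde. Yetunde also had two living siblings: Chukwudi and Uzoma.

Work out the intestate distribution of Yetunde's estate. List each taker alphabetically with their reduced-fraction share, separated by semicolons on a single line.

Only one parent, Zainab, survives, so Zainab takes the entire estate. The siblings take nothing because a surviving parent has priority.

Zainab 1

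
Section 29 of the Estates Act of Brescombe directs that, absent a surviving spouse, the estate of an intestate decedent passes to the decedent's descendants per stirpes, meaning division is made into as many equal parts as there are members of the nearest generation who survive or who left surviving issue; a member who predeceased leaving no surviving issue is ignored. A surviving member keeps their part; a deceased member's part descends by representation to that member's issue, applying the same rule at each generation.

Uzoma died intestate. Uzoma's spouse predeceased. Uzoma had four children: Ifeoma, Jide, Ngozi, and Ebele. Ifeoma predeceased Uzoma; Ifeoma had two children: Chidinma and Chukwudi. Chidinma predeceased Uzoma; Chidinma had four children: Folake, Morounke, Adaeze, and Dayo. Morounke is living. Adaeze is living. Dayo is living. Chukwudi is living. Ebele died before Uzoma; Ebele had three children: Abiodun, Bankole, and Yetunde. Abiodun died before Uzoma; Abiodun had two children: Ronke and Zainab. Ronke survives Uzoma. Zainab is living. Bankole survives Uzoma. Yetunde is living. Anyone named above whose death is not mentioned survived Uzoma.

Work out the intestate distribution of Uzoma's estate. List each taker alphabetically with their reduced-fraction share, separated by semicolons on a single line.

Adaeze 1/32; Bankole 1/12; Chukwudi 1/8; Dayo 1/32; Folake 1/32; Jide 1/4; Morounke 1/32; Ngozi 1/4; Ronke 1/24; Yetunde 1/12; Zainab 1/24

There is no surviving spouse, so the entire estate passes to Uzoma's descendants per stirpes.
The estate is divided into 4 equal shares of 1/4 among Ifeoma, Jide, Ngozi, Ebele.
Ifeoma predeceased; the 1/4 allotted to Ifeoma's branch passes to Ifeoma's issue by representation.
The 1/4 is divided into 2 equal shares of 1/8 among Chidinma, Chukwudi.
Chidinma predeceased; the 1/8 allotted to Chidinma's branch passes to Chidinma's issue by representation.
The 1/8 is divided into 4 equal shares of 1/32 among Folake, Morounke, Adaeze, Dayo.
Folake is living and takes 1/32.
Morounke is living and takes 1/32.
Adaeze is living and takes 1/32.
Dayo is living and takes 1/32.
Chukwudi is living and takes 1/8.
Jide is living and takes 1/4.
Ngozi is living and takes 1/4.
Ebele predeceased; the 1/4 allotted to Ebele's branch passes to Ebele's issue by representation.
The 1/4 is divided into 3 equal shares of 1/12 among Abiodun, Bankole, Yetunde.
Abiodun predeceased; the 1/12 allotted to Abiodun's branch passes to Abiodun's issue by representation.
The 1/12 is divided into 2 equal shares of 1/24 among Ronke, Zainab.
Ronke is living and takes 1/24.
Zainab is living and takes 1/24.
Bankole is living and takes 1/12.
Yetunde is living and takes 1/12.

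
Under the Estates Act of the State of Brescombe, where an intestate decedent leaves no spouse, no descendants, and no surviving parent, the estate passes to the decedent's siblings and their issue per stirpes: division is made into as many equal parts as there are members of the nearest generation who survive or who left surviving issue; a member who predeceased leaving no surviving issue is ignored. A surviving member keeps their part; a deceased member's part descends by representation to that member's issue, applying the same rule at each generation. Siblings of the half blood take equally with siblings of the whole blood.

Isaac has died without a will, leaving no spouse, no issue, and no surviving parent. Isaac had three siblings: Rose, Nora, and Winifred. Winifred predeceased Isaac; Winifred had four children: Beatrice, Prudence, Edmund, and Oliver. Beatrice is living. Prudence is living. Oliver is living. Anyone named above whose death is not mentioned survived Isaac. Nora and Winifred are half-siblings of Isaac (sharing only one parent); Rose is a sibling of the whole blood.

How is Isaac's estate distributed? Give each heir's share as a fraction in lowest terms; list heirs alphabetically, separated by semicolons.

No spouse, descendants, or parent survives, so the estate passes to Isaac's siblings per stirpes.
Half-blood and whole-blood siblings take equally under the stated rule.
The estate is divided into 3 equal shares of 1/3 among Rose, Nora, Winifred.
Rose is living and takes 1/3.
Nora is living and takes 1/3.
Winifred predeceased; the 1/3 allotted to Winifred's branch passes to Winifred's issue by representation.
The 1/3 is divided into 4 equal shares of 1/12 among Beatrice, Prudence, Edmund, Oliver.
Beatrice is living and takes 1/12.
Prudence is living and takes 1/12.
Edmund is living and takes 1/12.
Oliver is living and takes 1/12.

Beatrice 1/12; Edmund 1/12; Nora 1/3; Oliver 1/12; Prudence 1/12; Rose 1/3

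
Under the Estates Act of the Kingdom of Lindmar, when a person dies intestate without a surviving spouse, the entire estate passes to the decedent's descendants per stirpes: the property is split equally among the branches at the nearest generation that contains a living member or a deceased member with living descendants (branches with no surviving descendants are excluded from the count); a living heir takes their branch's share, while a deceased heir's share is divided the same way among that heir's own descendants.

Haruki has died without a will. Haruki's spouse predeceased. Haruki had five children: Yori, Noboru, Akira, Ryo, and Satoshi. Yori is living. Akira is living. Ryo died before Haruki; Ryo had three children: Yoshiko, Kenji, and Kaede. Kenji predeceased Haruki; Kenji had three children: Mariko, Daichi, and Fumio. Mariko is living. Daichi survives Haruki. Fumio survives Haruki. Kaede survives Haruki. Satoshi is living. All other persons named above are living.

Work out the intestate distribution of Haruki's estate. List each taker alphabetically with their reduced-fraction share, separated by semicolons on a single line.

There is no surviving spouse, so the entire estate passes to Haruki's descendants per stirpes.
The estate is divided into 5 equal shares of 1/5 among Yori, Noboru, Akira, Ryo, Satoshi.
Yori is living and takes 1/5.
Noboru is living and takes 1/5.
Akira is living and takes 1/5.
Ryo predeceased; the 1/5 allotted to Ryo's branch passes to Ryo's issue by representation.
The 1/5 is divided into 3 equal shares of 1/15 among Yoshiko, Kenji, Kaede.
Yoshiko is living and takes 1/15.
Kenji predeceased; the 1/15 allotted to Kenji's branch passes to Kenji's issue by representation.
The 1/15 is divided into 3 equal shares of 1/45 among Mariko, Daichi, Fumio.
Mariko is living and takes 1/45.
Daichi is living and takes 1/45.
Fumio is living and takes 1/45.
Kaede is living and takes 1/15.
Satoshi is living and takes 1/5.

Akira 1/5; Daichi 1/45; Fumio 1/45; Kaede 1/15; Mariko 1/45; Noboru 1/5; Satoshi 1/5; Yori 1/5; Yoshiko 1/15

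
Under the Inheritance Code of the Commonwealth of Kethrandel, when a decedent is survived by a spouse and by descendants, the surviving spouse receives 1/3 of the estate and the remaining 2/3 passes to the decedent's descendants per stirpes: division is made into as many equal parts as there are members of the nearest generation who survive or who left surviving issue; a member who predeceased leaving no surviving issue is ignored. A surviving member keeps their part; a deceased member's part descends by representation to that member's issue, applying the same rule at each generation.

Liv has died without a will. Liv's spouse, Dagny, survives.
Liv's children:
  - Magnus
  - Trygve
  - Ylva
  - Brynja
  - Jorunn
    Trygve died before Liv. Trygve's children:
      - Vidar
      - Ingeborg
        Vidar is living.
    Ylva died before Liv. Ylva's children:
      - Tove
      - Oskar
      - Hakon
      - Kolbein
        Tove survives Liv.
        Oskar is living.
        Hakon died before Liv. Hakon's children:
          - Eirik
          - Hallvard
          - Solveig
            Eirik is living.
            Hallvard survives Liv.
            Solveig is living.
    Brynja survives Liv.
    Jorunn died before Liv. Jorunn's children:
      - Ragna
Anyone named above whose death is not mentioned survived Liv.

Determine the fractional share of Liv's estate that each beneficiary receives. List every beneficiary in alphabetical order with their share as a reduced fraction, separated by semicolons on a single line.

Dagny, as surviving spouse, takes 1/3.
The remaining 2/3 passes to Liv's descendants per stirpes.
The 2/3 is divided into 5 equal shares of 2/15 among Magnus, Trygve, Ylva, Brynja, Jorunn.
Magnus is living and takes 2/15.
Trygve predeceased; the 2/15 allotted to Trygve's branch passes to Trygve's issue by representation.
The 2/15 is divided into 2 equal shares of 1/15 among Vidar, Ingeborg.
Vidar is living and takes 1/15.
Ingeborg is living and takes 1/15.
Ylva predeceased; the 2/15 allotted to Ylva's branch passes to Ylva's issue by representation.
The 2/15 is divided into 4 equal shares of 1/30 among Tove, Oskar, Hakon, Kolbein.
Tove is living and takes 1/30.
Oskar is living and takes 1/30.
Hakon predeceased; the 1/30 allotted to Hakon's branch passes to Hakon's issue by representation.
The 1/30 is divided into 3 equal shares of 1/90 among Eirik, Hallvard, Solveig.
Eirik is living and takes 1/90.
Hallvard is living and takes 1/90.
Solveig is living and takes 1/90.
Kolbein is living and takes 1/30.
Brynja is living and takes 2/15.
Jorunn predeceased; the 2/15 allotted to Jorunn's branch passes to Jorunn's issue by representation.
Ragna is the sole taker at this level and receives the full 2/15.

Brynja 2/15; Dagny 1/3; Eirik 1/90; Hallvard 1/90; Ingeborg 1/15; Kolbein 1/30; Magnus 2/15; Oskar 1/30; Ragna 2/15; Solveig 1/90; Tove 1/30; Vidar 1/15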